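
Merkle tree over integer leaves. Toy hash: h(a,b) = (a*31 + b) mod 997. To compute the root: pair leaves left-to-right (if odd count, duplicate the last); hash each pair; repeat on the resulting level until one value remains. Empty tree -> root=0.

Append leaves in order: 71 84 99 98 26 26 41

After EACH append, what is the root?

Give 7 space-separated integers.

Answer: 71 291 225 224 667 667 150

Derivation:
After append 71 (leaves=[71]):
  L0: [71]
  root=71
After append 84 (leaves=[71, 84]):
  L0: [71, 84]
  L1: h(71,84)=(71*31+84)%997=291 -> [291]
  root=291
After append 99 (leaves=[71, 84, 99]):
  L0: [71, 84, 99]
  L1: h(71,84)=(71*31+84)%997=291 h(99,99)=(99*31+99)%997=177 -> [291, 177]
  L2: h(291,177)=(291*31+177)%997=225 -> [225]
  root=225
After append 98 (leaves=[71, 84, 99, 98]):
  L0: [71, 84, 99, 98]
  L1: h(71,84)=(71*31+84)%997=291 h(99,98)=(99*31+98)%997=176 -> [291, 176]
  L2: h(291,176)=(291*31+176)%997=224 -> [224]
  root=224
After append 26 (leaves=[71, 84, 99, 98, 26]):
  L0: [71, 84, 99, 98, 26]
  L1: h(71,84)=(71*31+84)%997=291 h(99,98)=(99*31+98)%997=176 h(26,26)=(26*31+26)%997=832 -> [291, 176, 832]
  L2: h(291,176)=(291*31+176)%997=224 h(832,832)=(832*31+832)%997=702 -> [224, 702]
  L3: h(224,702)=(224*31+702)%997=667 -> [667]
  root=667
After append 26 (leaves=[71, 84, 99, 98, 26, 26]):
  L0: [71, 84, 99, 98, 26, 26]
  L1: h(71,84)=(71*31+84)%997=291 h(99,98)=(99*31+98)%997=176 h(26,26)=(26*31+26)%997=832 -> [291, 176, 832]
  L2: h(291,176)=(291*31+176)%997=224 h(832,832)=(832*31+832)%997=702 -> [224, 702]
  L3: h(224,702)=(224*31+702)%997=667 -> [667]
  root=667
After append 41 (leaves=[71, 84, 99, 98, 26, 26, 41]):
  L0: [71, 84, 99, 98, 26, 26, 41]
  L1: h(71,84)=(71*31+84)%997=291 h(99,98)=(99*31+98)%997=176 h(26,26)=(26*31+26)%997=832 h(41,41)=(41*31+41)%997=315 -> [291, 176, 832, 315]
  L2: h(291,176)=(291*31+176)%997=224 h(832,315)=(832*31+315)%997=185 -> [224, 185]
  L3: h(224,185)=(224*31+185)%997=150 -> [150]
  root=150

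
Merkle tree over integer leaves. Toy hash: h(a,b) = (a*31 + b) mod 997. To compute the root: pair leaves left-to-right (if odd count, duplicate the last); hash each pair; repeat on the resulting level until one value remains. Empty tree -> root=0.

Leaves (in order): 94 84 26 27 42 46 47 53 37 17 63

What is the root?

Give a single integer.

Answer: 231

Derivation:
L0: [94, 84, 26, 27, 42, 46, 47, 53, 37, 17, 63]
L1: h(94,84)=(94*31+84)%997=7 h(26,27)=(26*31+27)%997=833 h(42,46)=(42*31+46)%997=351 h(47,53)=(47*31+53)%997=513 h(37,17)=(37*31+17)%997=167 h(63,63)=(63*31+63)%997=22 -> [7, 833, 351, 513, 167, 22]
L2: h(7,833)=(7*31+833)%997=53 h(351,513)=(351*31+513)%997=427 h(167,22)=(167*31+22)%997=214 -> [53, 427, 214]
L3: h(53,427)=(53*31+427)%997=76 h(214,214)=(214*31+214)%997=866 -> [76, 866]
L4: h(76,866)=(76*31+866)%997=231 -> [231]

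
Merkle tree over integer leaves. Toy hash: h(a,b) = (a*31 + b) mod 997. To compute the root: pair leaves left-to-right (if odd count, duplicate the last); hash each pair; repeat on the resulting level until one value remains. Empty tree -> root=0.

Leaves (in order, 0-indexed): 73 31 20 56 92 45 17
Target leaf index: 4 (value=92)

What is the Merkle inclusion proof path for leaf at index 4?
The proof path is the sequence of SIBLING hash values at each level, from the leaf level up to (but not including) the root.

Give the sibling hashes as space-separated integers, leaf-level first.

Answer: 45 544 6

Derivation:
L0 (leaves): [73, 31, 20, 56, 92, 45, 17], target index=4
L1: h(73,31)=(73*31+31)%997=300 [pair 0] h(20,56)=(20*31+56)%997=676 [pair 1] h(92,45)=(92*31+45)%997=903 [pair 2] h(17,17)=(17*31+17)%997=544 [pair 3] -> [300, 676, 903, 544]
  Sibling for proof at L0: 45
L2: h(300,676)=(300*31+676)%997=6 [pair 0] h(903,544)=(903*31+544)%997=621 [pair 1] -> [6, 621]
  Sibling for proof at L1: 544
L3: h(6,621)=(6*31+621)%997=807 [pair 0] -> [807]
  Sibling for proof at L2: 6
Root: 807
Proof path (sibling hashes from leaf to root): [45, 544, 6]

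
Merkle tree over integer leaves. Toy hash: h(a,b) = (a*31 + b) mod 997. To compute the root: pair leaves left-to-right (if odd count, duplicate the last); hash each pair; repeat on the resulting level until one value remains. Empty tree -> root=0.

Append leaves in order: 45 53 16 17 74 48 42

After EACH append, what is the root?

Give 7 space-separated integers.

After append 45 (leaves=[45]):
  L0: [45]
  root=45
After append 53 (leaves=[45, 53]):
  L0: [45, 53]
  L1: h(45,53)=(45*31+53)%997=451 -> [451]
  root=451
After append 16 (leaves=[45, 53, 16]):
  L0: [45, 53, 16]
  L1: h(45,53)=(45*31+53)%997=451 h(16,16)=(16*31+16)%997=512 -> [451, 512]
  L2: h(451,512)=(451*31+512)%997=535 -> [535]
  root=535
After append 17 (leaves=[45, 53, 16, 17]):
  L0: [45, 53, 16, 17]
  L1: h(45,53)=(45*31+53)%997=451 h(16,17)=(16*31+17)%997=513 -> [451, 513]
  L2: h(451,513)=(451*31+513)%997=536 -> [536]
  root=536
After append 74 (leaves=[45, 53, 16, 17, 74]):
  L0: [45, 53, 16, 17, 74]
  L1: h(45,53)=(45*31+53)%997=451 h(16,17)=(16*31+17)%997=513 h(74,74)=(74*31+74)%997=374 -> [451, 513, 374]
  L2: h(451,513)=(451*31+513)%997=536 h(374,374)=(374*31+374)%997=4 -> [536, 4]
  L3: h(536,4)=(536*31+4)%997=668 -> [668]
  root=668
After append 48 (leaves=[45, 53, 16, 17, 74, 48]):
  L0: [45, 53, 16, 17, 74, 48]
  L1: h(45,53)=(45*31+53)%997=451 h(16,17)=(16*31+17)%997=513 h(74,48)=(74*31+48)%997=348 -> [451, 513, 348]
  L2: h(451,513)=(451*31+513)%997=536 h(348,348)=(348*31+348)%997=169 -> [536, 169]
  L3: h(536,169)=(536*31+169)%997=833 -> [833]
  root=833
After append 42 (leaves=[45, 53, 16, 17, 74, 48, 42]):
  L0: [45, 53, 16, 17, 74, 48, 42]
  L1: h(45,53)=(45*31+53)%997=451 h(16,17)=(16*31+17)%997=513 h(74,48)=(74*31+48)%997=348 h(42,42)=(42*31+42)%997=347 -> [451, 513, 348, 347]
  L2: h(451,513)=(451*31+513)%997=536 h(348,347)=(348*31+347)%997=168 -> [536, 168]
  L3: h(536,168)=(536*31+168)%997=832 -> [832]
  root=832

Answer: 45 451 535 536 668 833 832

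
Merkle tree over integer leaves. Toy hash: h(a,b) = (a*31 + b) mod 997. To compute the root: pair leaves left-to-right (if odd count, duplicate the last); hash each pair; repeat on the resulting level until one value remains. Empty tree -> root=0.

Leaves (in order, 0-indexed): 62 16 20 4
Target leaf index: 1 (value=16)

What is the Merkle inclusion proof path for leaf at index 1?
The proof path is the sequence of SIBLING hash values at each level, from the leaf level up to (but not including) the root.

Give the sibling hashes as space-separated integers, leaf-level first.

Answer: 62 624

Derivation:
L0 (leaves): [62, 16, 20, 4], target index=1
L1: h(62,16)=(62*31+16)%997=941 [pair 0] h(20,4)=(20*31+4)%997=624 [pair 1] -> [941, 624]
  Sibling for proof at L0: 62
L2: h(941,624)=(941*31+624)%997=882 [pair 0] -> [882]
  Sibling for proof at L1: 624
Root: 882
Proof path (sibling hashes from leaf to root): [62, 624]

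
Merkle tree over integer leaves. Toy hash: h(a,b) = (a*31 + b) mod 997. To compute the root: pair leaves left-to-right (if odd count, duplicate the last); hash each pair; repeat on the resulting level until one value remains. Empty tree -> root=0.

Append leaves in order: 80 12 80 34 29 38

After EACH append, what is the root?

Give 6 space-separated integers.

Answer: 80 498 52 6 969 260

Derivation:
After append 80 (leaves=[80]):
  L0: [80]
  root=80
After append 12 (leaves=[80, 12]):
  L0: [80, 12]
  L1: h(80,12)=(80*31+12)%997=498 -> [498]
  root=498
After append 80 (leaves=[80, 12, 80]):
  L0: [80, 12, 80]
  L1: h(80,12)=(80*31+12)%997=498 h(80,80)=(80*31+80)%997=566 -> [498, 566]
  L2: h(498,566)=(498*31+566)%997=52 -> [52]
  root=52
After append 34 (leaves=[80, 12, 80, 34]):
  L0: [80, 12, 80, 34]
  L1: h(80,12)=(80*31+12)%997=498 h(80,34)=(80*31+34)%997=520 -> [498, 520]
  L2: h(498,520)=(498*31+520)%997=6 -> [6]
  root=6
After append 29 (leaves=[80, 12, 80, 34, 29]):
  L0: [80, 12, 80, 34, 29]
  L1: h(80,12)=(80*31+12)%997=498 h(80,34)=(80*31+34)%997=520 h(29,29)=(29*31+29)%997=928 -> [498, 520, 928]
  L2: h(498,520)=(498*31+520)%997=6 h(928,928)=(928*31+928)%997=783 -> [6, 783]
  L3: h(6,783)=(6*31+783)%997=969 -> [969]
  root=969
After append 38 (leaves=[80, 12, 80, 34, 29, 38]):
  L0: [80, 12, 80, 34, 29, 38]
  L1: h(80,12)=(80*31+12)%997=498 h(80,34)=(80*31+34)%997=520 h(29,38)=(29*31+38)%997=937 -> [498, 520, 937]
  L2: h(498,520)=(498*31+520)%997=6 h(937,937)=(937*31+937)%997=74 -> [6, 74]
  L3: h(6,74)=(6*31+74)%997=260 -> [260]
  root=260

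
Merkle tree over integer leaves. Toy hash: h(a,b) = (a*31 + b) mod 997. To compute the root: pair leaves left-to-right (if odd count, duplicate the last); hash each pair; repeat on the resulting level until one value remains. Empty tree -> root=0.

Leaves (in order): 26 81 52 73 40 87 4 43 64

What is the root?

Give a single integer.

L0: [26, 81, 52, 73, 40, 87, 4, 43, 64]
L1: h(26,81)=(26*31+81)%997=887 h(52,73)=(52*31+73)%997=688 h(40,87)=(40*31+87)%997=330 h(4,43)=(4*31+43)%997=167 h(64,64)=(64*31+64)%997=54 -> [887, 688, 330, 167, 54]
L2: h(887,688)=(887*31+688)%997=269 h(330,167)=(330*31+167)%997=427 h(54,54)=(54*31+54)%997=731 -> [269, 427, 731]
L3: h(269,427)=(269*31+427)%997=790 h(731,731)=(731*31+731)%997=461 -> [790, 461]
L4: h(790,461)=(790*31+461)%997=26 -> [26]

Answer: 26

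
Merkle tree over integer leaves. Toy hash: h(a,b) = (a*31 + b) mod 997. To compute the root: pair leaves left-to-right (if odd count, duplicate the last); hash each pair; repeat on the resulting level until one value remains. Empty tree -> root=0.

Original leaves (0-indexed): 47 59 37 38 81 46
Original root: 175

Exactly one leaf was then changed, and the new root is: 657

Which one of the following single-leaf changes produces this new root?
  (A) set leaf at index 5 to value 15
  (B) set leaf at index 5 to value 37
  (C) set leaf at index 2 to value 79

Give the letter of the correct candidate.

Original leaves: [47, 59, 37, 38, 81, 46]
Target new root: 657
Try each candidate change and compute the resulting root:
Candidate A: set leaf[5] = 15 -> leaves = [47, 59, 37, 38, 81, 15]
  L0: [47, 59, 37, 38, 81, 15]
  L1: h(47,59)=(47*31+59)%997=519 h(37,38)=(37*31+38)%997=188 h(81,15)=(81*31+15)%997=532 -> [519, 188, 532]
  L2: h(519,188)=(519*31+188)%997=325 h(532,532)=(532*31+532)%997=75 -> [325, 75]
  L3: h(325,75)=(325*31+75)%997=180 -> [180]
  root = 180 != target 657
Candidate B: set leaf[5] = 37 -> leaves = [47, 59, 37, 38, 81, 37]
  L0: [47, 59, 37, 38, 81, 37]
  L1: h(47,59)=(47*31+59)%997=519 h(37,38)=(37*31+38)%997=188 h(81,37)=(81*31+37)%997=554 -> [519, 188, 554]
  L2: h(519,188)=(519*31+188)%997=325 h(554,554)=(554*31+554)%997=779 -> [325, 779]
  L3: h(325,779)=(325*31+779)%997=884 -> [884]
  root = 884 != target 657
Candidate C: set leaf[2] = 79 -> leaves = [47, 59, 79, 38, 81, 46]
  L0: [47, 59, 79, 38, 81, 46]
  L1: h(47,59)=(47*31+59)%997=519 h(79,38)=(79*31+38)%997=493 h(81,46)=(81*31+46)%997=563 -> [519, 493, 563]
  L2: h(519,493)=(519*31+493)%997=630 h(563,563)=(563*31+563)%997=70 -> [630, 70]
  L3: h(630,70)=(630*31+70)%997=657 -> [657]
  root = 657 == target 657  ** MATCH **
Candidate C produces the target root.

Answer: C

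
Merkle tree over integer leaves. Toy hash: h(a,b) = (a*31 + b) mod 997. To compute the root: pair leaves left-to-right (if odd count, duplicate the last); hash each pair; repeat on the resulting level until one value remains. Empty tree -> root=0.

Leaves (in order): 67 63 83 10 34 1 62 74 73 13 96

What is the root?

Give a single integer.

L0: [67, 63, 83, 10, 34, 1, 62, 74, 73, 13, 96]
L1: h(67,63)=(67*31+63)%997=146 h(83,10)=(83*31+10)%997=589 h(34,1)=(34*31+1)%997=58 h(62,74)=(62*31+74)%997=2 h(73,13)=(73*31+13)%997=282 h(96,96)=(96*31+96)%997=81 -> [146, 589, 58, 2, 282, 81]
L2: h(146,589)=(146*31+589)%997=130 h(58,2)=(58*31+2)%997=803 h(282,81)=(282*31+81)%997=847 -> [130, 803, 847]
L3: h(130,803)=(130*31+803)%997=845 h(847,847)=(847*31+847)%997=185 -> [845, 185]
L4: h(845,185)=(845*31+185)%997=458 -> [458]

Answer: 458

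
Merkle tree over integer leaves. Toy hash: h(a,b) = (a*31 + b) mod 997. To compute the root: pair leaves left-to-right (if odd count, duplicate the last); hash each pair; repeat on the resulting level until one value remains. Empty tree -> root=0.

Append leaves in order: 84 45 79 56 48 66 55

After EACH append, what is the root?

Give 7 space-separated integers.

After append 84 (leaves=[84]):
  L0: [84]
  root=84
After append 45 (leaves=[84, 45]):
  L0: [84, 45]
  L1: h(84,45)=(84*31+45)%997=655 -> [655]
  root=655
After append 79 (leaves=[84, 45, 79]):
  L0: [84, 45, 79]
  L1: h(84,45)=(84*31+45)%997=655 h(79,79)=(79*31+79)%997=534 -> [655, 534]
  L2: h(655,534)=(655*31+534)%997=899 -> [899]
  root=899
After append 56 (leaves=[84, 45, 79, 56]):
  L0: [84, 45, 79, 56]
  L1: h(84,45)=(84*31+45)%997=655 h(79,56)=(79*31+56)%997=511 -> [655, 511]
  L2: h(655,511)=(655*31+511)%997=876 -> [876]
  root=876
After append 48 (leaves=[84, 45, 79, 56, 48]):
  L0: [84, 45, 79, 56, 48]
  L1: h(84,45)=(84*31+45)%997=655 h(79,56)=(79*31+56)%997=511 h(48,48)=(48*31+48)%997=539 -> [655, 511, 539]
  L2: h(655,511)=(655*31+511)%997=876 h(539,539)=(539*31+539)%997=299 -> [876, 299]
  L3: h(876,299)=(876*31+299)%997=536 -> [536]
  root=536
After append 66 (leaves=[84, 45, 79, 56, 48, 66]):
  L0: [84, 45, 79, 56, 48, 66]
  L1: h(84,45)=(84*31+45)%997=655 h(79,56)=(79*31+56)%997=511 h(48,66)=(48*31+66)%997=557 -> [655, 511, 557]
  L2: h(655,511)=(655*31+511)%997=876 h(557,557)=(557*31+557)%997=875 -> [876, 875]
  L3: h(876,875)=(876*31+875)%997=115 -> [115]
  root=115
After append 55 (leaves=[84, 45, 79, 56, 48, 66, 55]):
  L0: [84, 45, 79, 56, 48, 66, 55]
  L1: h(84,45)=(84*31+45)%997=655 h(79,56)=(79*31+56)%997=511 h(48,66)=(48*31+66)%997=557 h(55,55)=(55*31+55)%997=763 -> [655, 511, 557, 763]
  L2: h(655,511)=(655*31+511)%997=876 h(557,763)=(557*31+763)%997=84 -> [876, 84]
  L3: h(876,84)=(876*31+84)%997=321 -> [321]
  root=321

Answer: 84 655 899 876 536 115 321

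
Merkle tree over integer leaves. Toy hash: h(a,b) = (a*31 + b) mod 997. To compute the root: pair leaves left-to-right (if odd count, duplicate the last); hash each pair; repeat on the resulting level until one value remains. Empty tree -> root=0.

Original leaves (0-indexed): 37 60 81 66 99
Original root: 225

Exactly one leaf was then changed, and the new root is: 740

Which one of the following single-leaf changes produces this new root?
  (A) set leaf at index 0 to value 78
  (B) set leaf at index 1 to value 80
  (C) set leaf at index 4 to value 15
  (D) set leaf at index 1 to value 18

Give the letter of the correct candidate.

Answer: D

Derivation:
Original leaves: [37, 60, 81, 66, 99]
Target new root: 740
Try each candidate change and compute the resulting root:
Candidate A: set leaf[0] = 78 -> leaves = [78, 60, 81, 66, 99]
  L0: [78, 60, 81, 66, 99]
  L1: h(78,60)=(78*31+60)%997=484 h(81,66)=(81*31+66)%997=583 h(99,99)=(99*31+99)%997=177 -> [484, 583, 177]
  L2: h(484,583)=(484*31+583)%997=632 h(177,177)=(177*31+177)%997=679 -> [632, 679]
  L3: h(632,679)=(632*31+679)%997=331 -> [331]
  root = 331 != target 740
Candidate B: set leaf[1] = 80 -> leaves = [37, 80, 81, 66, 99]
  L0: [37, 80, 81, 66, 99]
  L1: h(37,80)=(37*31+80)%997=230 h(81,66)=(81*31+66)%997=583 h(99,99)=(99*31+99)%997=177 -> [230, 583, 177]
  L2: h(230,583)=(230*31+583)%997=734 h(177,177)=(177*31+177)%997=679 -> [734, 679]
  L3: h(734,679)=(734*31+679)%997=502 -> [502]
  root = 502 != target 740
Candidate C: set leaf[4] = 15 -> leaves = [37, 60, 81, 66, 15]
  L0: [37, 60, 81, 66, 15]
  L1: h(37,60)=(37*31+60)%997=210 h(81,66)=(81*31+66)%997=583 h(15,15)=(15*31+15)%997=480 -> [210, 583, 480]
  L2: h(210,583)=(210*31+583)%997=114 h(480,480)=(480*31+480)%997=405 -> [114, 405]
  L3: h(114,405)=(114*31+405)%997=948 -> [948]
  root = 948 != target 740
Candidate D: set leaf[1] = 18 -> leaves = [37, 18, 81, 66, 99]
  L0: [37, 18, 81, 66, 99]
  L1: h(37,18)=(37*31+18)%997=168 h(81,66)=(81*31+66)%997=583 h(99,99)=(99*31+99)%997=177 -> [168, 583, 177]
  L2: h(168,583)=(168*31+583)%997=806 h(177,177)=(177*31+177)%997=679 -> [806, 679]
  L3: h(806,679)=(806*31+679)%997=740 -> [740]
  root = 740 == target 740  ** MATCH **
Candidate D produces the target root.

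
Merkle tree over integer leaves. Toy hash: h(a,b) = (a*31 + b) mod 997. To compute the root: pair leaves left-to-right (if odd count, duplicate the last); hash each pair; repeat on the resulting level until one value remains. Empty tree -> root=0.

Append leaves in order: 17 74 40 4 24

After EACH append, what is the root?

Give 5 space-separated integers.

Answer: 17 601 968 932 627

Derivation:
After append 17 (leaves=[17]):
  L0: [17]
  root=17
After append 74 (leaves=[17, 74]):
  L0: [17, 74]
  L1: h(17,74)=(17*31+74)%997=601 -> [601]
  root=601
After append 40 (leaves=[17, 74, 40]):
  L0: [17, 74, 40]
  L1: h(17,74)=(17*31+74)%997=601 h(40,40)=(40*31+40)%997=283 -> [601, 283]
  L2: h(601,283)=(601*31+283)%997=968 -> [968]
  root=968
After append 4 (leaves=[17, 74, 40, 4]):
  L0: [17, 74, 40, 4]
  L1: h(17,74)=(17*31+74)%997=601 h(40,4)=(40*31+4)%997=247 -> [601, 247]
  L2: h(601,247)=(601*31+247)%997=932 -> [932]
  root=932
After append 24 (leaves=[17, 74, 40, 4, 24]):
  L0: [17, 74, 40, 4, 24]
  L1: h(17,74)=(17*31+74)%997=601 h(40,4)=(40*31+4)%997=247 h(24,24)=(24*31+24)%997=768 -> [601, 247, 768]
  L2: h(601,247)=(601*31+247)%997=932 h(768,768)=(768*31+768)%997=648 -> [932, 648]
  L3: h(932,648)=(932*31+648)%997=627 -> [627]
  root=627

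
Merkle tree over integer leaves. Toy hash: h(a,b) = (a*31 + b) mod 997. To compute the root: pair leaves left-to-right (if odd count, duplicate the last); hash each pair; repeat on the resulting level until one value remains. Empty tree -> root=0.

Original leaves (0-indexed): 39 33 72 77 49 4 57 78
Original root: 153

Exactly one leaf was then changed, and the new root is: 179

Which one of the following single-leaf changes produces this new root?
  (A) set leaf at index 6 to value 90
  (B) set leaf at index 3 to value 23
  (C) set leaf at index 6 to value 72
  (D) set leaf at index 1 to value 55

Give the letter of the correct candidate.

Original leaves: [39, 33, 72, 77, 49, 4, 57, 78]
Target new root: 179
Try each candidate change and compute the resulting root:
Candidate A: set leaf[6] = 90 -> leaves = [39, 33, 72, 77, 49, 4, 90, 78]
  L0: [39, 33, 72, 77, 49, 4, 90, 78]
  L1: h(39,33)=(39*31+33)%997=245 h(72,77)=(72*31+77)%997=315 h(49,4)=(49*31+4)%997=526 h(90,78)=(90*31+78)%997=874 -> [245, 315, 526, 874]
  L2: h(245,315)=(245*31+315)%997=931 h(526,874)=(526*31+874)%997=231 -> [931, 231]
  L3: h(931,231)=(931*31+231)%997=179 -> [179]
  root = 179 == target 179  ** MATCH **
Candidate B: set leaf[3] = 23 -> leaves = [39, 33, 72, 23, 49, 4, 57, 78]
  L0: [39, 33, 72, 23, 49, 4, 57, 78]
  L1: h(39,33)=(39*31+33)%997=245 h(72,23)=(72*31+23)%997=261 h(49,4)=(49*31+4)%997=526 h(57,78)=(57*31+78)%997=848 -> [245, 261, 526, 848]
  L2: h(245,261)=(245*31+261)%997=877 h(526,848)=(526*31+848)%997=205 -> [877, 205]
  L3: h(877,205)=(877*31+205)%997=473 -> [473]
  root = 473 != target 179
Candidate C: set leaf[6] = 72 -> leaves = [39, 33, 72, 77, 49, 4, 72, 78]
  L0: [39, 33, 72, 77, 49, 4, 72, 78]
  L1: h(39,33)=(39*31+33)%997=245 h(72,77)=(72*31+77)%997=315 h(49,4)=(49*31+4)%997=526 h(72,78)=(72*31+78)%997=316 -> [245, 315, 526, 316]
  L2: h(245,315)=(245*31+315)%997=931 h(526,316)=(526*31+316)%997=670 -> [931, 670]
  L3: h(931,670)=(931*31+670)%997=618 -> [618]
  root = 618 != target 179
Candidate D: set leaf[1] = 55 -> leaves = [39, 55, 72, 77, 49, 4, 57, 78]
  L0: [39, 55, 72, 77, 49, 4, 57, 78]
  L1: h(39,55)=(39*31+55)%997=267 h(72,77)=(72*31+77)%997=315 h(49,4)=(49*31+4)%997=526 h(57,78)=(57*31+78)%997=848 -> [267, 315, 526, 848]
  L2: h(267,315)=(267*31+315)%997=616 h(526,848)=(526*31+848)%997=205 -> [616, 205]
  L3: h(616,205)=(616*31+205)%997=358 -> [358]
  root = 358 != target 179
Candidate A produces the target root.

Answer: A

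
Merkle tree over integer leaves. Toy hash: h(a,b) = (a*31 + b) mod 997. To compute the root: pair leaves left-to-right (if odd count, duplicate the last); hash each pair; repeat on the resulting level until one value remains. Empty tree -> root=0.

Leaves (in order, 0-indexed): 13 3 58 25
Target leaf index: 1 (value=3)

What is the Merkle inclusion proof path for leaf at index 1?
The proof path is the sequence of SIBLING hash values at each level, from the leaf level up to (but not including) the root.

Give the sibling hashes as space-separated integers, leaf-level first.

Answer: 13 826

Derivation:
L0 (leaves): [13, 3, 58, 25], target index=1
L1: h(13,3)=(13*31+3)%997=406 [pair 0] h(58,25)=(58*31+25)%997=826 [pair 1] -> [406, 826]
  Sibling for proof at L0: 13
L2: h(406,826)=(406*31+826)%997=451 [pair 0] -> [451]
  Sibling for proof at L1: 826
Root: 451
Proof path (sibling hashes from leaf to root): [13, 826]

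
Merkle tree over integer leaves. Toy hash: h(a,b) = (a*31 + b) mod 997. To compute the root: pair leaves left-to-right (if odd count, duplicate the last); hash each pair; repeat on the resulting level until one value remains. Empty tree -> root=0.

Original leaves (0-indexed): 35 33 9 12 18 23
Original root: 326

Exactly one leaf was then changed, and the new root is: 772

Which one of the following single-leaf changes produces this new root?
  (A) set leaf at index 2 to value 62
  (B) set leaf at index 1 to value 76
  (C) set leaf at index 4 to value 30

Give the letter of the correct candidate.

Original leaves: [35, 33, 9, 12, 18, 23]
Target new root: 772
Try each candidate change and compute the resulting root:
Candidate A: set leaf[2] = 62 -> leaves = [35, 33, 62, 12, 18, 23]
  L0: [35, 33, 62, 12, 18, 23]
  L1: h(35,33)=(35*31+33)%997=121 h(62,12)=(62*31+12)%997=937 h(18,23)=(18*31+23)%997=581 -> [121, 937, 581]
  L2: h(121,937)=(121*31+937)%997=700 h(581,581)=(581*31+581)%997=646 -> [700, 646]
  L3: h(700,646)=(700*31+646)%997=412 -> [412]
  root = 412 != target 772
Candidate B: set leaf[1] = 76 -> leaves = [35, 76, 9, 12, 18, 23]
  L0: [35, 76, 9, 12, 18, 23]
  L1: h(35,76)=(35*31+76)%997=164 h(9,12)=(9*31+12)%997=291 h(18,23)=(18*31+23)%997=581 -> [164, 291, 581]
  L2: h(164,291)=(164*31+291)%997=390 h(581,581)=(581*31+581)%997=646 -> [390, 646]
  L3: h(390,646)=(390*31+646)%997=772 -> [772]
  root = 772 == target 772  ** MATCH **
Candidate C: set leaf[4] = 30 -> leaves = [35, 33, 9, 12, 30, 23]
  L0: [35, 33, 9, 12, 30, 23]
  L1: h(35,33)=(35*31+33)%997=121 h(9,12)=(9*31+12)%997=291 h(30,23)=(30*31+23)%997=953 -> [121, 291, 953]
  L2: h(121,291)=(121*31+291)%997=54 h(953,953)=(953*31+953)%997=586 -> [54, 586]
  L3: h(54,586)=(54*31+586)%997=266 -> [266]
  root = 266 != target 772
Candidate B produces the target root.

Answer: B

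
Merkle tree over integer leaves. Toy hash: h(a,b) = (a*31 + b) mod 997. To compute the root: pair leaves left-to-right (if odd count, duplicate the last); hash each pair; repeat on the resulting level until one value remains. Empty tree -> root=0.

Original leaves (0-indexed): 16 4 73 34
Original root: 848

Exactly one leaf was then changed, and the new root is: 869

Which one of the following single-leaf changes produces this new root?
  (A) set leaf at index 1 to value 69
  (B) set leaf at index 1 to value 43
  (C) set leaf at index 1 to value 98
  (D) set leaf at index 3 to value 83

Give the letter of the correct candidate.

Original leaves: [16, 4, 73, 34]
Target new root: 869
Try each candidate change and compute the resulting root:
Candidate A: set leaf[1] = 69 -> leaves = [16, 69, 73, 34]
  L0: [16, 69, 73, 34]
  L1: h(16,69)=(16*31+69)%997=565 h(73,34)=(73*31+34)%997=303 -> [565, 303]
  L2: h(565,303)=(565*31+303)%997=869 -> [869]
  root = 869 == target 869  ** MATCH **
Candidate B: set leaf[1] = 43 -> leaves = [16, 43, 73, 34]
  L0: [16, 43, 73, 34]
  L1: h(16,43)=(16*31+43)%997=539 h(73,34)=(73*31+34)%997=303 -> [539, 303]
  L2: h(539,303)=(539*31+303)%997=63 -> [63]
  root = 63 != target 869
Candidate C: set leaf[1] = 98 -> leaves = [16, 98, 73, 34]
  L0: [16, 98, 73, 34]
  L1: h(16,98)=(16*31+98)%997=594 h(73,34)=(73*31+34)%997=303 -> [594, 303]
  L2: h(594,303)=(594*31+303)%997=771 -> [771]
  root = 771 != target 869
Candidate D: set leaf[3] = 83 -> leaves = [16, 4, 73, 83]
  L0: [16, 4, 73, 83]
  L1: h(16,4)=(16*31+4)%997=500 h(73,83)=(73*31+83)%997=352 -> [500, 352]
  L2: h(500,352)=(500*31+352)%997=897 -> [897]
  root = 897 != target 869
Candidate A produces the target root.

Answer: A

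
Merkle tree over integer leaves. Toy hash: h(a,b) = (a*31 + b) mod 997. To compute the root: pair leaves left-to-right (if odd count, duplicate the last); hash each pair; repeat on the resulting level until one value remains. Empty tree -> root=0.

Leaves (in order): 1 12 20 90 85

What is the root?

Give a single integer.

Answer: 823

Derivation:
L0: [1, 12, 20, 90, 85]
L1: h(1,12)=(1*31+12)%997=43 h(20,90)=(20*31+90)%997=710 h(85,85)=(85*31+85)%997=726 -> [43, 710, 726]
L2: h(43,710)=(43*31+710)%997=49 h(726,726)=(726*31+726)%997=301 -> [49, 301]
L3: h(49,301)=(49*31+301)%997=823 -> [823]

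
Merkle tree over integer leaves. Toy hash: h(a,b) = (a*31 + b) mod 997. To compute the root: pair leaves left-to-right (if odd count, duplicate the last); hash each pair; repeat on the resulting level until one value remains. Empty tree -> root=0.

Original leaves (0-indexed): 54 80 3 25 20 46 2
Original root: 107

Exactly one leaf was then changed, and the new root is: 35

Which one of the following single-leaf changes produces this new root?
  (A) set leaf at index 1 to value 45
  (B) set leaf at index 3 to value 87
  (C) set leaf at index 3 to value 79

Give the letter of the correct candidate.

Original leaves: [54, 80, 3, 25, 20, 46, 2]
Target new root: 35
Try each candidate change and compute the resulting root:
Candidate A: set leaf[1] = 45 -> leaves = [54, 45, 3, 25, 20, 46, 2]
  L0: [54, 45, 3, 25, 20, 46, 2]
  L1: h(54,45)=(54*31+45)%997=722 h(3,25)=(3*31+25)%997=118 h(20,46)=(20*31+46)%997=666 h(2,2)=(2*31+2)%997=64 -> [722, 118, 666, 64]
  L2: h(722,118)=(722*31+118)%997=566 h(666,64)=(666*31+64)%997=770 -> [566, 770]
  L3: h(566,770)=(566*31+770)%997=370 -> [370]
  root = 370 != target 35
Candidate B: set leaf[3] = 87 -> leaves = [54, 80, 3, 87, 20, 46, 2]
  L0: [54, 80, 3, 87, 20, 46, 2]
  L1: h(54,80)=(54*31+80)%997=757 h(3,87)=(3*31+87)%997=180 h(20,46)=(20*31+46)%997=666 h(2,2)=(2*31+2)%997=64 -> [757, 180, 666, 64]
  L2: h(757,180)=(757*31+180)%997=716 h(666,64)=(666*31+64)%997=770 -> [716, 770]
  L3: h(716,770)=(716*31+770)%997=35 -> [35]
  root = 35 == target 35  ** MATCH **
Candidate C: set leaf[3] = 79 -> leaves = [54, 80, 3, 79, 20, 46, 2]
  L0: [54, 80, 3, 79, 20, 46, 2]
  L1: h(54,80)=(54*31+80)%997=757 h(3,79)=(3*31+79)%997=172 h(20,46)=(20*31+46)%997=666 h(2,2)=(2*31+2)%997=64 -> [757, 172, 666, 64]
  L2: h(757,172)=(757*31+172)%997=708 h(666,64)=(666*31+64)%997=770 -> [708, 770]
  L3: h(708,770)=(708*31+770)%997=784 -> [784]
  root = 784 != target 35
Candidate B produces the target root.

Answer: B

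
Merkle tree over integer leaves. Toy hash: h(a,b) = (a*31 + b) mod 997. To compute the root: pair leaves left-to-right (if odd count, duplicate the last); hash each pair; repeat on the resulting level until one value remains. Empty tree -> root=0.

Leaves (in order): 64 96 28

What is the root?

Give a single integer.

L0: [64, 96, 28]
L1: h(64,96)=(64*31+96)%997=86 h(28,28)=(28*31+28)%997=896 -> [86, 896]
L2: h(86,896)=(86*31+896)%997=571 -> [571]

Answer: 571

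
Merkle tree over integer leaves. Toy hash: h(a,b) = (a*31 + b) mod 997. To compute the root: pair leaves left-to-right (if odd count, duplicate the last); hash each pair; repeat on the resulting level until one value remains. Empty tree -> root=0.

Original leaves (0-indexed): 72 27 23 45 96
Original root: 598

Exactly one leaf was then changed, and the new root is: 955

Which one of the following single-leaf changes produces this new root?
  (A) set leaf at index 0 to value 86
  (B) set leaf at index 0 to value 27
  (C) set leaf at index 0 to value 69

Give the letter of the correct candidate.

Original leaves: [72, 27, 23, 45, 96]
Target new root: 955
Try each candidate change and compute the resulting root:
Candidate A: set leaf[0] = 86 -> leaves = [86, 27, 23, 45, 96]
  L0: [86, 27, 23, 45, 96]
  L1: h(86,27)=(86*31+27)%997=699 h(23,45)=(23*31+45)%997=758 h(96,96)=(96*31+96)%997=81 -> [699, 758, 81]
  L2: h(699,758)=(699*31+758)%997=493 h(81,81)=(81*31+81)%997=598 -> [493, 598]
  L3: h(493,598)=(493*31+598)%997=926 -> [926]
  root = 926 != target 955
Candidate B: set leaf[0] = 27 -> leaves = [27, 27, 23, 45, 96]
  L0: [27, 27, 23, 45, 96]
  L1: h(27,27)=(27*31+27)%997=864 h(23,45)=(23*31+45)%997=758 h(96,96)=(96*31+96)%997=81 -> [864, 758, 81]
  L2: h(864,758)=(864*31+758)%997=623 h(81,81)=(81*31+81)%997=598 -> [623, 598]
  L3: h(623,598)=(623*31+598)%997=968 -> [968]
  root = 968 != target 955
Candidate C: set leaf[0] = 69 -> leaves = [69, 27, 23, 45, 96]
  L0: [69, 27, 23, 45, 96]
  L1: h(69,27)=(69*31+27)%997=172 h(23,45)=(23*31+45)%997=758 h(96,96)=(96*31+96)%997=81 -> [172, 758, 81]
  L2: h(172,758)=(172*31+758)%997=108 h(81,81)=(81*31+81)%997=598 -> [108, 598]
  L3: h(108,598)=(108*31+598)%997=955 -> [955]
  root = 955 == target 955  ** MATCH **
Candidate C produces the target root.

Answer: C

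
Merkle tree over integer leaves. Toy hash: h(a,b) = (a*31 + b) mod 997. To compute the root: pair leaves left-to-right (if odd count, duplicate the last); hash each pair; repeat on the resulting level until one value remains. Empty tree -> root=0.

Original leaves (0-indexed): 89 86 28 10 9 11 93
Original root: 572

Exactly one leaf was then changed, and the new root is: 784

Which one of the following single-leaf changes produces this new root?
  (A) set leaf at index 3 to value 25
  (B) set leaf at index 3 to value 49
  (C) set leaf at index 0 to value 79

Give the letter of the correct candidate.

Original leaves: [89, 86, 28, 10, 9, 11, 93]
Target new root: 784
Try each candidate change and compute the resulting root:
Candidate A: set leaf[3] = 25 -> leaves = [89, 86, 28, 25, 9, 11, 93]
  L0: [89, 86, 28, 25, 9, 11, 93]
  L1: h(89,86)=(89*31+86)%997=851 h(28,25)=(28*31+25)%997=893 h(9,11)=(9*31+11)%997=290 h(93,93)=(93*31+93)%997=982 -> [851, 893, 290, 982]
  L2: h(851,893)=(851*31+893)%997=355 h(290,982)=(290*31+982)%997=2 -> [355, 2]
  L3: h(355,2)=(355*31+2)%997=40 -> [40]
  root = 40 != target 784
Candidate B: set leaf[3] = 49 -> leaves = [89, 86, 28, 49, 9, 11, 93]
  L0: [89, 86, 28, 49, 9, 11, 93]
  L1: h(89,86)=(89*31+86)%997=851 h(28,49)=(28*31+49)%997=917 h(9,11)=(9*31+11)%997=290 h(93,93)=(93*31+93)%997=982 -> [851, 917, 290, 982]
  L2: h(851,917)=(851*31+917)%997=379 h(290,982)=(290*31+982)%997=2 -> [379, 2]
  L3: h(379,2)=(379*31+2)%997=784 -> [784]
  root = 784 == target 784  ** MATCH **
Candidate C: set leaf[0] = 79 -> leaves = [79, 86, 28, 10, 9, 11, 93]
  L0: [79, 86, 28, 10, 9, 11, 93]
  L1: h(79,86)=(79*31+86)%997=541 h(28,10)=(28*31+10)%997=878 h(9,11)=(9*31+11)%997=290 h(93,93)=(93*31+93)%997=982 -> [541, 878, 290, 982]
  L2: h(541,878)=(541*31+878)%997=700 h(290,982)=(290*31+982)%997=2 -> [700, 2]
  L3: h(700,2)=(700*31+2)%997=765 -> [765]
  root = 765 != target 784
Candidate B produces the target root.

Answer: B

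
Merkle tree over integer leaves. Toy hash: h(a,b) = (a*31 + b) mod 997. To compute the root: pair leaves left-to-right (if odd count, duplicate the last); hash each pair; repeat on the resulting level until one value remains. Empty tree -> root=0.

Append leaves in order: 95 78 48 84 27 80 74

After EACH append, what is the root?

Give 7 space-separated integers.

Answer: 95 32 534 570 453 155 609

Derivation:
After append 95 (leaves=[95]):
  L0: [95]
  root=95
After append 78 (leaves=[95, 78]):
  L0: [95, 78]
  L1: h(95,78)=(95*31+78)%997=32 -> [32]
  root=32
After append 48 (leaves=[95, 78, 48]):
  L0: [95, 78, 48]
  L1: h(95,78)=(95*31+78)%997=32 h(48,48)=(48*31+48)%997=539 -> [32, 539]
  L2: h(32,539)=(32*31+539)%997=534 -> [534]
  root=534
After append 84 (leaves=[95, 78, 48, 84]):
  L0: [95, 78, 48, 84]
  L1: h(95,78)=(95*31+78)%997=32 h(48,84)=(48*31+84)%997=575 -> [32, 575]
  L2: h(32,575)=(32*31+575)%997=570 -> [570]
  root=570
After append 27 (leaves=[95, 78, 48, 84, 27]):
  L0: [95, 78, 48, 84, 27]
  L1: h(95,78)=(95*31+78)%997=32 h(48,84)=(48*31+84)%997=575 h(27,27)=(27*31+27)%997=864 -> [32, 575, 864]
  L2: h(32,575)=(32*31+575)%997=570 h(864,864)=(864*31+864)%997=729 -> [570, 729]
  L3: h(570,729)=(570*31+729)%997=453 -> [453]
  root=453
After append 80 (leaves=[95, 78, 48, 84, 27, 80]):
  L0: [95, 78, 48, 84, 27, 80]
  L1: h(95,78)=(95*31+78)%997=32 h(48,84)=(48*31+84)%997=575 h(27,80)=(27*31+80)%997=917 -> [32, 575, 917]
  L2: h(32,575)=(32*31+575)%997=570 h(917,917)=(917*31+917)%997=431 -> [570, 431]
  L3: h(570,431)=(570*31+431)%997=155 -> [155]
  root=155
After append 74 (leaves=[95, 78, 48, 84, 27, 80, 74]):
  L0: [95, 78, 48, 84, 27, 80, 74]
  L1: h(95,78)=(95*31+78)%997=32 h(48,84)=(48*31+84)%997=575 h(27,80)=(27*31+80)%997=917 h(74,74)=(74*31+74)%997=374 -> [32, 575, 917, 374]
  L2: h(32,575)=(32*31+575)%997=570 h(917,374)=(917*31+374)%997=885 -> [570, 885]
  L3: h(570,885)=(570*31+885)%997=609 -> [609]
  root=609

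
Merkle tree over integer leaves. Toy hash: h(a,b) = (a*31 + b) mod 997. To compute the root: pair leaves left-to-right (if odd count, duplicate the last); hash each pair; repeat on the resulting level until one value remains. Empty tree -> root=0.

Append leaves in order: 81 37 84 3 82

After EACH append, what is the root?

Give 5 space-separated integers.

After append 81 (leaves=[81]):
  L0: [81]
  root=81
After append 37 (leaves=[81, 37]):
  L0: [81, 37]
  L1: h(81,37)=(81*31+37)%997=554 -> [554]
  root=554
After append 84 (leaves=[81, 37, 84]):
  L0: [81, 37, 84]
  L1: h(81,37)=(81*31+37)%997=554 h(84,84)=(84*31+84)%997=694 -> [554, 694]
  L2: h(554,694)=(554*31+694)%997=919 -> [919]
  root=919
After append 3 (leaves=[81, 37, 84, 3]):
  L0: [81, 37, 84, 3]
  L1: h(81,37)=(81*31+37)%997=554 h(84,3)=(84*31+3)%997=613 -> [554, 613]
  L2: h(554,613)=(554*31+613)%997=838 -> [838]
  root=838
After append 82 (leaves=[81, 37, 84, 3, 82]):
  L0: [81, 37, 84, 3, 82]
  L1: h(81,37)=(81*31+37)%997=554 h(84,3)=(84*31+3)%997=613 h(82,82)=(82*31+82)%997=630 -> [554, 613, 630]
  L2: h(554,613)=(554*31+613)%997=838 h(630,630)=(630*31+630)%997=220 -> [838, 220]
  L3: h(838,220)=(838*31+220)%997=276 -> [276]
  root=276

Answer: 81 554 919 838 276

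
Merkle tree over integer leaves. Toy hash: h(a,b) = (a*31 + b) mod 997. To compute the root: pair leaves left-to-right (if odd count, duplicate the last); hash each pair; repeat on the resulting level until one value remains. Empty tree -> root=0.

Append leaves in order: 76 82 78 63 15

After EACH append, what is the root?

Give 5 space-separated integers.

After append 76 (leaves=[76]):
  L0: [76]
  root=76
After append 82 (leaves=[76, 82]):
  L0: [76, 82]
  L1: h(76,82)=(76*31+82)%997=444 -> [444]
  root=444
After append 78 (leaves=[76, 82, 78]):
  L0: [76, 82, 78]
  L1: h(76,82)=(76*31+82)%997=444 h(78,78)=(78*31+78)%997=502 -> [444, 502]
  L2: h(444,502)=(444*31+502)%997=308 -> [308]
  root=308
After append 63 (leaves=[76, 82, 78, 63]):
  L0: [76, 82, 78, 63]
  L1: h(76,82)=(76*31+82)%997=444 h(78,63)=(78*31+63)%997=487 -> [444, 487]
  L2: h(444,487)=(444*31+487)%997=293 -> [293]
  root=293
After append 15 (leaves=[76, 82, 78, 63, 15]):
  L0: [76, 82, 78, 63, 15]
  L1: h(76,82)=(76*31+82)%997=444 h(78,63)=(78*31+63)%997=487 h(15,15)=(15*31+15)%997=480 -> [444, 487, 480]
  L2: h(444,487)=(444*31+487)%997=293 h(480,480)=(480*31+480)%997=405 -> [293, 405]
  L3: h(293,405)=(293*31+405)%997=515 -> [515]
  root=515

Answer: 76 444 308 293 515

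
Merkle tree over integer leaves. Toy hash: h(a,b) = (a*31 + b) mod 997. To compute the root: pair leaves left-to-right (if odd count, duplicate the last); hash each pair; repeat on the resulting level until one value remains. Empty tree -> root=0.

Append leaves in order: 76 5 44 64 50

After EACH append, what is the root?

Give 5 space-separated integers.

After append 76 (leaves=[76]):
  L0: [76]
  root=76
After append 5 (leaves=[76, 5]):
  L0: [76, 5]
  L1: h(76,5)=(76*31+5)%997=367 -> [367]
  root=367
After append 44 (leaves=[76, 5, 44]):
  L0: [76, 5, 44]
  L1: h(76,5)=(76*31+5)%997=367 h(44,44)=(44*31+44)%997=411 -> [367, 411]
  L2: h(367,411)=(367*31+411)%997=821 -> [821]
  root=821
After append 64 (leaves=[76, 5, 44, 64]):
  L0: [76, 5, 44, 64]
  L1: h(76,5)=(76*31+5)%997=367 h(44,64)=(44*31+64)%997=431 -> [367, 431]
  L2: h(367,431)=(367*31+431)%997=841 -> [841]
  root=841
After append 50 (leaves=[76, 5, 44, 64, 50]):
  L0: [76, 5, 44, 64, 50]
  L1: h(76,5)=(76*31+5)%997=367 h(44,64)=(44*31+64)%997=431 h(50,50)=(50*31+50)%997=603 -> [367, 431, 603]
  L2: h(367,431)=(367*31+431)%997=841 h(603,603)=(603*31+603)%997=353 -> [841, 353]
  L3: h(841,353)=(841*31+353)%997=502 -> [502]
  root=502

Answer: 76 367 821 841 502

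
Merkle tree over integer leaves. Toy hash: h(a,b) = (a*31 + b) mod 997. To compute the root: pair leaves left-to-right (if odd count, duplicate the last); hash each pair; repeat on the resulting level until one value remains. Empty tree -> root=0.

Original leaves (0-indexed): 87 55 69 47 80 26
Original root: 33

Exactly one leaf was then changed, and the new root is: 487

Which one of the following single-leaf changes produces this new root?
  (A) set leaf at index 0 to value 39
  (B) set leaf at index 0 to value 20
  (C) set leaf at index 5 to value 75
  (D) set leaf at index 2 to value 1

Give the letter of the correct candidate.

Answer: D

Derivation:
Original leaves: [87, 55, 69, 47, 80, 26]
Target new root: 487
Try each candidate change and compute the resulting root:
Candidate A: set leaf[0] = 39 -> leaves = [39, 55, 69, 47, 80, 26]
  L0: [39, 55, 69, 47, 80, 26]
  L1: h(39,55)=(39*31+55)%997=267 h(69,47)=(69*31+47)%997=192 h(80,26)=(80*31+26)%997=512 -> [267, 192, 512]
  L2: h(267,192)=(267*31+192)%997=493 h(512,512)=(512*31+512)%997=432 -> [493, 432]
  L3: h(493,432)=(493*31+432)%997=760 -> [760]
  root = 760 != target 487
Candidate B: set leaf[0] = 20 -> leaves = [20, 55, 69, 47, 80, 26]
  L0: [20, 55, 69, 47, 80, 26]
  L1: h(20,55)=(20*31+55)%997=675 h(69,47)=(69*31+47)%997=192 h(80,26)=(80*31+26)%997=512 -> [675, 192, 512]
  L2: h(675,192)=(675*31+192)%997=180 h(512,512)=(512*31+512)%997=432 -> [180, 432]
  L3: h(180,432)=(180*31+432)%997=30 -> [30]
  root = 30 != target 487
Candidate C: set leaf[5] = 75 -> leaves = [87, 55, 69, 47, 80, 75]
  L0: [87, 55, 69, 47, 80, 75]
  L1: h(87,55)=(87*31+55)%997=758 h(69,47)=(69*31+47)%997=192 h(80,75)=(80*31+75)%997=561 -> [758, 192, 561]
  L2: h(758,192)=(758*31+192)%997=759 h(561,561)=(561*31+561)%997=6 -> [759, 6]
  L3: h(759,6)=(759*31+6)%997=604 -> [604]
  root = 604 != target 487
Candidate D: set leaf[2] = 1 -> leaves = [87, 55, 1, 47, 80, 26]
  L0: [87, 55, 1, 47, 80, 26]
  L1: h(87,55)=(87*31+55)%997=758 h(1,47)=(1*31+47)%997=78 h(80,26)=(80*31+26)%997=512 -> [758, 78, 512]
  L2: h(758,78)=(758*31+78)%997=645 h(512,512)=(512*31+512)%997=432 -> [645, 432]
  L3: h(645,432)=(645*31+432)%997=487 -> [487]
  root = 487 == target 487  ** MATCH **
Candidate D produces the target root.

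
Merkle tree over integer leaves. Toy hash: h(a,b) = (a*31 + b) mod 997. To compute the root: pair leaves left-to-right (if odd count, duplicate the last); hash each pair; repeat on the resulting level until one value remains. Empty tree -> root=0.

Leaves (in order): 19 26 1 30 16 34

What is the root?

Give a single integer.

L0: [19, 26, 1, 30, 16, 34]
L1: h(19,26)=(19*31+26)%997=615 h(1,30)=(1*31+30)%997=61 h(16,34)=(16*31+34)%997=530 -> [615, 61, 530]
L2: h(615,61)=(615*31+61)%997=183 h(530,530)=(530*31+530)%997=11 -> [183, 11]
L3: h(183,11)=(183*31+11)%997=699 -> [699]

Answer: 699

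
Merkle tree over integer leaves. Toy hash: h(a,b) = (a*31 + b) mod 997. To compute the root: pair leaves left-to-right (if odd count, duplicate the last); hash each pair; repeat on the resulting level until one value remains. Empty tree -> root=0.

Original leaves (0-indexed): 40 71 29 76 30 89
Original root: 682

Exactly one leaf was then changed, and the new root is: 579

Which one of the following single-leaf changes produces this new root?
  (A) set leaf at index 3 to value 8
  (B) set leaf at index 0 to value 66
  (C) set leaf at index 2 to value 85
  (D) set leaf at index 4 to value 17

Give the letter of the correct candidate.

Original leaves: [40, 71, 29, 76, 30, 89]
Target new root: 579
Try each candidate change and compute the resulting root:
Candidate A: set leaf[3] = 8 -> leaves = [40, 71, 29, 8, 30, 89]
  L0: [40, 71, 29, 8, 30, 89]
  L1: h(40,71)=(40*31+71)%997=314 h(29,8)=(29*31+8)%997=907 h(30,89)=(30*31+89)%997=22 -> [314, 907, 22]
  L2: h(314,907)=(314*31+907)%997=671 h(22,22)=(22*31+22)%997=704 -> [671, 704]
  L3: h(671,704)=(671*31+704)%997=568 -> [568]
  root = 568 != target 579
Candidate B: set leaf[0] = 66 -> leaves = [66, 71, 29, 76, 30, 89]
  L0: [66, 71, 29, 76, 30, 89]
  L1: h(66,71)=(66*31+71)%997=123 h(29,76)=(29*31+76)%997=975 h(30,89)=(30*31+89)%997=22 -> [123, 975, 22]
  L2: h(123,975)=(123*31+975)%997=800 h(22,22)=(22*31+22)%997=704 -> [800, 704]
  L3: h(800,704)=(800*31+704)%997=579 -> [579]
  root = 579 == target 579  ** MATCH **
Candidate C: set leaf[2] = 85 -> leaves = [40, 71, 85, 76, 30, 89]
  L0: [40, 71, 85, 76, 30, 89]
  L1: h(40,71)=(40*31+71)%997=314 h(85,76)=(85*31+76)%997=717 h(30,89)=(30*31+89)%997=22 -> [314, 717, 22]
  L2: h(314,717)=(314*31+717)%997=481 h(22,22)=(22*31+22)%997=704 -> [481, 704]
  L3: h(481,704)=(481*31+704)%997=660 -> [660]
  root = 660 != target 579
Candidate D: set leaf[4] = 17 -> leaves = [40, 71, 29, 76, 17, 89]
  L0: [40, 71, 29, 76, 17, 89]
  L1: h(40,71)=(40*31+71)%997=314 h(29,76)=(29*31+76)%997=975 h(17,89)=(17*31+89)%997=616 -> [314, 975, 616]
  L2: h(314,975)=(314*31+975)%997=739 h(616,616)=(616*31+616)%997=769 -> [739, 769]
  L3: h(739,769)=(739*31+769)%997=747 -> [747]
  root = 747 != target 579
Candidate B produces the target root.

Answer: B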